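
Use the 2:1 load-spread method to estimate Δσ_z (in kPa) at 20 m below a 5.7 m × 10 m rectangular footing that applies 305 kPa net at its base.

By the 2:1 method the load spreads at 1 horizontal : 2 vertical, so at depth z the loaded area has grown by z in each plan dimension:
Δσ = qBL/((B+z)(L+z)) = 305×5.7×10/((5.7+20)(10+20)) = 22.549 kPa

Δσ_z ≈ 22.5 kPa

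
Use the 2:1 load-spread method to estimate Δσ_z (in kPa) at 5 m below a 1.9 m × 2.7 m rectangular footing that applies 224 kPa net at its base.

By the 2:1 method the load spreads at 1 horizontal : 2 vertical, so at depth z the loaded area has grown by z in each plan dimension:
Δσ = qBL/((B+z)(L+z)) = 224×1.9×2.7/((1.9+5)(2.7+5)) = 21.628 kPa

Δσ_z ≈ 21.6 kPa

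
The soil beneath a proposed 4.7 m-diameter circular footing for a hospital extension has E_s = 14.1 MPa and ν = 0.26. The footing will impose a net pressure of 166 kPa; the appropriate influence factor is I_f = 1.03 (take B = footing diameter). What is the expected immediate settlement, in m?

S_e ≈ 0.0531 m

Immediate (elastic) settlement: S_e = q·B·(1−ν²)/E_s · I_f.
E_s = 14.1 MPa = 14100 kPa.
S_e = 166 × 4.7 × (1 − 0.26²) / 14100 × 1.03
    = 166 × 4.7 × 0.9324 / 14100 × 1.03
    = 0.05314 m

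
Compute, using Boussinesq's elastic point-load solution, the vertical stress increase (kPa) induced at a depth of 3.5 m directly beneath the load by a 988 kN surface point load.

Δσ_z ≈ 38.5 kPa

Boussinesq vertical stress below a point load on an elastic half-space:
Δσ_z = 3P/(2πz²) · [1 + (r/z)²]^(−5/2)
r/z = 0/3.5 = 0; [1+(r/z)²]^(−5/2) = 1.
Δσ_z = 3×988/(2π×3.5²) × 1 = 38.509 × 1 = 38.51 kPa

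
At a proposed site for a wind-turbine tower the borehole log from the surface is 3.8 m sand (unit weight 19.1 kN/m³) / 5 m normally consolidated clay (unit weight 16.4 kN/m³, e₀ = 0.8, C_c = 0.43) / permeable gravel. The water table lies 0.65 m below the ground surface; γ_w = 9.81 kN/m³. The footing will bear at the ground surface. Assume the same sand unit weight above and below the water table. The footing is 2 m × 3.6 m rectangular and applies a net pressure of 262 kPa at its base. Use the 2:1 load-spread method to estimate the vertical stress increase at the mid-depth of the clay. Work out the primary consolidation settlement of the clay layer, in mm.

S_c ≈ 173 mm

Mid-depth of clay below the ground surface: z = 3.8 + 5/2 = 6.3 m.
Total vertical stress at mid-clay: σ_v = 19.1×3.8 + 16.4×2.5 = 113.58 kPa.
Pore pressure: u = 9.81×(6.3 − 0.65) = 55.427 kPa.
Initial effective stress: σ'_0 = σ_v − u = 113.58 − 55.427 = 58.153 kPa.
Stress increase at mid-clay by the 2:1 spreading method:
Δσ = qBL/((B+z)(L+z)) = 262×2×3.6/((2+6.3)(3.6+6.3)) = 22.957 kPa
Final effective stress: σ'_f = σ'_0 + Δσ = 58.153 + 22.957 = 81.11 kPa.
Normally consolidated clay, so the full stress increment lies on the virgin compression line:
S_c = C_c·H/(1+e₀)·log₁₀(σ'_f/σ'_0) = 0.43×5/(1+0.8)×log₁₀(81.11/58.153)
    = 1.1944 × 0.1445 = 0.1726 m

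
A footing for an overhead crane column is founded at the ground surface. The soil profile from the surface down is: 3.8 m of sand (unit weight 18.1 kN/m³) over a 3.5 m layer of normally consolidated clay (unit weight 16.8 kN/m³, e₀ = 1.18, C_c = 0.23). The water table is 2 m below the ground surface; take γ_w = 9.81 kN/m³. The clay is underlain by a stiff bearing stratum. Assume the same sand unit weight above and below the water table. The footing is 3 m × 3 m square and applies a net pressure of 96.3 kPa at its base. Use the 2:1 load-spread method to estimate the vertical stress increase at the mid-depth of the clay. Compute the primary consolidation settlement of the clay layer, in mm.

S_c ≈ 27.5 mm

Mid-depth of clay below the ground surface: z = 3.8 + 3.5/2 = 5.55 m.
Total vertical stress at mid-clay: σ_v = 18.1×3.8 + 16.8×1.75 = 98.18 kPa.
Pore pressure: u = 9.81×(5.55 − 2) = 34.825 kPa.
Initial effective stress: σ'_0 = σ_v − u = 98.18 − 34.825 = 63.355 kPa.
Stress increase at mid-clay by the 2:1 spreading method:
Δσ = qBL/((B+z)(L+z)) = 96.3×3×3/((3+5.55)(3+5.55)) = 11.856 kPa
Final effective stress: σ'_f = σ'_0 + Δσ = 63.355 + 11.856 = 75.211 kPa.
Normally consolidated clay, so the full stress increment lies on the virgin compression line:
S_c = C_c·H/(1+e₀)·log₁₀(σ'_f/σ'_0) = 0.23×3.5/(1+1.18)×log₁₀(75.211/63.355)
    = 0.36927 × 0.0745 = 0.02751 m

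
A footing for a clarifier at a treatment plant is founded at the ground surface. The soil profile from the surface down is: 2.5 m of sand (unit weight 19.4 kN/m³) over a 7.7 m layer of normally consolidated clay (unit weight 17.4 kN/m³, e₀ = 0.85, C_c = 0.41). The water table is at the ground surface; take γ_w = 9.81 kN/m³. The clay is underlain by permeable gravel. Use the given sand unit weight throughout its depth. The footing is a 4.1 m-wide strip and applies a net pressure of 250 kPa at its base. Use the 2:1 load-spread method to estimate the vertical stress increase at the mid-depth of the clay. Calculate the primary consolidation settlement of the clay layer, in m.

Mid-depth of clay below the ground surface: z = 2.5 + 7.7/2 = 6.35 m.
Total vertical stress at mid-clay: σ_v = 19.4×2.5 + 17.4×3.85 = 115.49 kPa.
Pore pressure: u = 9.81×(6.35 − 0) = 62.294 kPa.
Initial effective stress: σ'_0 = σ_v − u = 115.49 − 62.294 = 53.196 kPa.
Stress increase at mid-clay by the 2:1 spreading method:
Δσ = qB/(B+z) = 250×4.1/(4.1+6.35) = 98.086 kPa
Final effective stress: σ'_f = σ'_0 + Δσ = 53.196 + 98.086 = 151.28 kPa.
Normally consolidated clay, so the full stress increment lies on the virgin compression line:
S_c = C_c·H/(1+e₀)·log₁₀(σ'_f/σ'_0) = 0.41×7.7/(1+0.85)×log₁₀(151.28/53.196)
    = 1.7065 × 0.4539 = 0.7746 m

S_c ≈ 0.775 m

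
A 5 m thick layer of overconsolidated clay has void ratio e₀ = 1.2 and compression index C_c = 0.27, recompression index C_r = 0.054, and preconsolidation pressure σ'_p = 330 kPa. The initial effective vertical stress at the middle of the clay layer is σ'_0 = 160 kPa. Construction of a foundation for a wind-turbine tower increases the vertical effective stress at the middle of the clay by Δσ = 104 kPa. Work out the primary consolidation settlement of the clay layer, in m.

Final effective stress: σ'_f = 160 + 104 = 264 kPa.
σ'_f = 264 ≤ σ'_p = 330 kPa, so the clay remains overconsolidated and only the recompression index applies:
S_c = C_r·H/(1+e₀)·log₁₀(σ'_f/σ'_0) = 0.054×5/2.2×log₁₀(264/160)
    = 0.12273 × 0.21748 = 0.02669 m

S_c ≈ 0.0267 m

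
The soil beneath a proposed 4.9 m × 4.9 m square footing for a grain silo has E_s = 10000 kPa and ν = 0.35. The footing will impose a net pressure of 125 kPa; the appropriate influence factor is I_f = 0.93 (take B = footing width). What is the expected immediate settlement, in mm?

Immediate (elastic) settlement: S_e = q·B·(1−ν²)/E_s · I_f.
S_e = 125 × 4.9 × (1 − 0.35²) / 10000 × 0.93
    = 125 × 4.9 × 0.8775 / 10000 × 0.93
    = 0.04998 m = 49.98 mm

S_e ≈ 50 mm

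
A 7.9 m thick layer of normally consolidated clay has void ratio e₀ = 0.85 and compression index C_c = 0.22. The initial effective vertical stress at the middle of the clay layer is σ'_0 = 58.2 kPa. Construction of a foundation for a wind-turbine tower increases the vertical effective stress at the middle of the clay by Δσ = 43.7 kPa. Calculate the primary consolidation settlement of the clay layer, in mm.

Final effective stress: σ'_f = σ'_0 + Δσ = 58.2 + 43.7 = 101.9 kPa.
Normally consolidated clay, so the full stress increment lies on the virgin compression line:
S_c = C_c·H/(1+e₀)·log₁₀(σ'_f/σ'_0) = 0.22×7.9/(1+0.85)×log₁₀(101.9/58.2)
    = 0.93946 × 0.24325 = 0.2285 m

S_c ≈ 229 mm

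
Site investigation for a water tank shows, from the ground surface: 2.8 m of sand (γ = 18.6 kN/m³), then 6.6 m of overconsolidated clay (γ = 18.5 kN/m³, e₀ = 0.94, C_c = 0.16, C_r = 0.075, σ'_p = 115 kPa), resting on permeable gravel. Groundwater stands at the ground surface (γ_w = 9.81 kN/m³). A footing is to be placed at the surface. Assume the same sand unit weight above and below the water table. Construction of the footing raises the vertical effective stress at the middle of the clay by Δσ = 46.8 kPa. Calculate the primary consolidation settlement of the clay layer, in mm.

Mid-depth of clay below the ground surface: z = 2.8 + 6.6/2 = 6.1 m.
Total vertical stress at mid-clay: σ_v = 18.6×2.8 + 18.5×3.3 = 113.13 kPa.
Pore pressure: u = 9.81×(6.1 − 0) = 59.841 kPa.
Initial effective stress: σ'_0 = σ_v − u = 113.13 − 59.841 = 53.289 kPa.
Final effective stress: σ'_f = 53.289 + 46.8 = 100.09 kPa.
σ'_f = 100.09 ≤ σ'_p = 115 kPa, so the clay remains overconsolidated and only the recompression index applies:
S_c = C_r·H/(1+e₀)·log₁₀(σ'_f/σ'_0) = 0.075×6.6/1.94×log₁₀(100.09/53.289)
    = 0.25516 × 0.27375 = 0.06985 m

S_c ≈ 69.8 mm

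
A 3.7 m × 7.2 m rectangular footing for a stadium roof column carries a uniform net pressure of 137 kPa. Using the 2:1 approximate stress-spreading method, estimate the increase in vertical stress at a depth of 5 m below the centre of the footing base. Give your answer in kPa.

Δσ_z ≈ 34.4 kPa

By the 2:1 method the load spreads at 1 horizontal : 2 vertical, so at depth z the loaded area has grown by z in each plan dimension:
Δσ = qBL/((B+z)(L+z)) = 137×3.7×7.2/((3.7+5)(7.2+5)) = 34.386 kPa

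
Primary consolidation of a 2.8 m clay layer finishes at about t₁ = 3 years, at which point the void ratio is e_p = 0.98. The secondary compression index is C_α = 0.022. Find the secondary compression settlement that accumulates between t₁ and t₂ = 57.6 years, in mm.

S_s ≈ 39.9 mm

Secondary compression: S_s = C_α·H/(1+e_p)·log₁₀(t₂/t₁)
S_s = 0.022×2.8/(1+0.98)×log₁₀(57.6/3)
    = 0.03111 × 1.283 = 0.03992 m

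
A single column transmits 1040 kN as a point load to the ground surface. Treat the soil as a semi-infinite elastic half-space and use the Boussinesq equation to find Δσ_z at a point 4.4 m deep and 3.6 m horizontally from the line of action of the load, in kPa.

Δσ_z ≈ 7.12 kPa

Boussinesq vertical stress below a point load on an elastic half-space:
Δσ_z = 3P/(2πz²) · [1 + (r/z)²]^(−5/2)
r/z = 3.6/4.4 = 0.81818; [1+(r/z)²]^(−5/2) = 0.27771.
Δσ_z = 3×1040/(2π×4.4²) × 0.27771 = 25.649 × 0.27771 = 7.123 kPa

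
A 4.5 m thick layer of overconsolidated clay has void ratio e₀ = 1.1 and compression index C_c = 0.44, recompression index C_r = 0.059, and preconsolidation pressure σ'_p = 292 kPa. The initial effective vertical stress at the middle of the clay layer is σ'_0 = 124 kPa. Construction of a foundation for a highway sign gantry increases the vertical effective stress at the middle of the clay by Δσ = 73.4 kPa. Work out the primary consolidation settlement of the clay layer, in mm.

Final effective stress: σ'_f = 124 + 73.4 = 197.4 kPa.
σ'_f = 197.4 ≤ σ'_p = 292 kPa, so the clay remains overconsolidated and only the recompression index applies:
S_c = C_r·H/(1+e₀)·log₁₀(σ'_f/σ'_0) = 0.059×4.5/2.1×log₁₀(197.4/124)
    = 0.12643 × 0.20193 = 0.02553 m

S_c ≈ 25.5 mm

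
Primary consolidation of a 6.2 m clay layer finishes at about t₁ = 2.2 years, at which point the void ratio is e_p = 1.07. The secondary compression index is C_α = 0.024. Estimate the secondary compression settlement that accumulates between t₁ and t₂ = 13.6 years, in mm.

S_s ≈ 56.9 mm

Secondary compression: S_s = C_α·H/(1+e_p)·log₁₀(t₂/t₁)
S_s = 0.024×6.2/(1+1.07)×log₁₀(13.6/2.2)
    = 0.07188 × 0.7911 = 0.05687 m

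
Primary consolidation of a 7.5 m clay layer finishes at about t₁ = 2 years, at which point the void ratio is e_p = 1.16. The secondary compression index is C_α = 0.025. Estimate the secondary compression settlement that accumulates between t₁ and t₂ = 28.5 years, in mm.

Secondary compression: S_s = C_α·H/(1+e_p)·log₁₀(t₂/t₁)
S_s = 0.025×7.5/(1+1.16)×log₁₀(28.5/2)
    = 0.08681 × 1.154 = 0.1002 m

S_s ≈ 100 mm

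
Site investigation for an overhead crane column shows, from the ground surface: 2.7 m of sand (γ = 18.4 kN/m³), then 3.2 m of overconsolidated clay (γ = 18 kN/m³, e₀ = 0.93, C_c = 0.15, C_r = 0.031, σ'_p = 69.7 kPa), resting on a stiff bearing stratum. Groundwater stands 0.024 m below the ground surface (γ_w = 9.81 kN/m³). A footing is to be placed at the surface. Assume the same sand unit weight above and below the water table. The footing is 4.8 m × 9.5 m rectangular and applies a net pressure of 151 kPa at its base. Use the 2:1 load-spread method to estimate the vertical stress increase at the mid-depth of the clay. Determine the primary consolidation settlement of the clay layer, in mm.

S_c ≈ 43.7 mm

Mid-depth of clay below the ground surface: z = 2.7 + 3.2/2 = 4.3 m.
Total vertical stress at mid-clay: σ_v = 18.4×2.7 + 18×1.6 = 78.48 kPa.
Pore pressure: u = 9.81×(4.3 − 0.024) = 41.948 kPa.
Initial effective stress: σ'_0 = σ_v − u = 78.48 − 41.948 = 36.532 kPa.
Stress increase at mid-clay by the 2:1 spreading method:
Δσ = qBL/((B+z)(L+z)) = 151×4.8×9.5/((4.8+4.3)(9.5+4.3)) = 54.83 kPa
Final effective stress: σ'_f = 36.532 + 54.83 = 91.362 kPa.
σ'_f = 91.362 > σ'_p = 69.7 kPa, so the stress path crosses the preconsolidation pressure — recompression up to σ'_p, then virgin compression beyond:
S_c = H/(1+e₀)·[C_r·log₁₀(σ'_p/σ'_0) + C_c·log₁₀(σ'_f/σ'_p)]
    = 3.2/1.93 × [0.031×log₁₀(69.7/36.532) + 0.15×log₁₀(91.362/69.7)]
    = 1.658 × [0.0086973 + 0.01763] = 0.04365 m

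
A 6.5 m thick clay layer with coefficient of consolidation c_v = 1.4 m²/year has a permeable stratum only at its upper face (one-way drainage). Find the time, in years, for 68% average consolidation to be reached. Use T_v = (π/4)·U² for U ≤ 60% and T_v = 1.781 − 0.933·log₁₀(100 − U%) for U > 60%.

t ≈ 11.4 years

Drainage path length: H_d = H = 6.5 m (single drainage).
U > 60%: T_v = 1.781 − 0.933·log₁₀(100 − 68) = 0.3767.
t = T_v·H_d²/c_v = 0.3767×6.5²/1.4 = 11.37 years.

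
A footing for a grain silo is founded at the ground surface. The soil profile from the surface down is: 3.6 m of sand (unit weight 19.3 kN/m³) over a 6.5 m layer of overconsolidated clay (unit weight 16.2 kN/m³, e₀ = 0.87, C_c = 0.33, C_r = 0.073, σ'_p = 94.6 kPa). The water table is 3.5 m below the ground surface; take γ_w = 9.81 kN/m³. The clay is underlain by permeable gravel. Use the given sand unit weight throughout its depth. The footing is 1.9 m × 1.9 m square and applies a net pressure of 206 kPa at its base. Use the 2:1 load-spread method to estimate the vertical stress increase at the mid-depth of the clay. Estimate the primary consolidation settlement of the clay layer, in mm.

Mid-depth of clay below the ground surface: z = 3.6 + 6.5/2 = 6.85 m.
Total vertical stress at mid-clay: σ_v = 19.3×3.6 + 16.2×3.25 = 122.13 kPa.
Pore pressure: u = 9.81×(6.85 − 3.5) = 32.864 kPa.
Initial effective stress: σ'_0 = σ_v − u = 122.13 − 32.864 = 89.266 kPa.
Stress increase at mid-clay by the 2:1 spreading method:
Δσ = qBL/((B+z)(L+z)) = 206×1.9×1.9/((1.9+6.85)(1.9+6.85)) = 9.7131 kPa
Final effective stress: σ'_f = 89.266 + 9.7131 = 98.979 kPa.
σ'_f = 98.979 > σ'_p = 94.6 kPa, so the stress path crosses the preconsolidation pressure — recompression up to σ'_p, then virgin compression beyond:
S_c = H/(1+e₀)·[C_r·log₁₀(σ'_p/σ'_0) + C_c·log₁₀(σ'_f/σ'_p)]
    = 6.5/1.87 × [0.073×log₁₀(94.6/89.266) + 0.33×log₁₀(98.979/94.6)]
    = 3.4759 × [0.00184 + 0.0064851] = 0.02894 m

S_c ≈ 28.9 mm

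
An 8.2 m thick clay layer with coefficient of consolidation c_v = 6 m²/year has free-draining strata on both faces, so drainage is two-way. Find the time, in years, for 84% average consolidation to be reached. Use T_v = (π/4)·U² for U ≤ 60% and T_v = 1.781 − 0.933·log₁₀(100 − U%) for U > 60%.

t ≈ 1.84 years

Drainage path length: H_d = H/2 = 4.1 m (double drainage).
U > 60%: T_v = 1.781 − 0.933·log₁₀(100 − 84) = 0.65756.
t = T_v·H_d²/c_v = 0.65756×4.1²/6 = 1.842 years.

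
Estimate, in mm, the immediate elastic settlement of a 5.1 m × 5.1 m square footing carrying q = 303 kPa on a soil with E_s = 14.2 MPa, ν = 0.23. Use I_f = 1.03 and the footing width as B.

Immediate (elastic) settlement: S_e = q·B·(1−ν²)/E_s · I_f.
E_s = 14.2 MPa = 14200 kPa.
S_e = 303 × 5.1 × (1 − 0.23²) / 14200 × 1.03
    = 303 × 5.1 × 0.9471 / 14200 × 1.03
    = 0.1062 m = 106.2 mm

S_e ≈ 106 mm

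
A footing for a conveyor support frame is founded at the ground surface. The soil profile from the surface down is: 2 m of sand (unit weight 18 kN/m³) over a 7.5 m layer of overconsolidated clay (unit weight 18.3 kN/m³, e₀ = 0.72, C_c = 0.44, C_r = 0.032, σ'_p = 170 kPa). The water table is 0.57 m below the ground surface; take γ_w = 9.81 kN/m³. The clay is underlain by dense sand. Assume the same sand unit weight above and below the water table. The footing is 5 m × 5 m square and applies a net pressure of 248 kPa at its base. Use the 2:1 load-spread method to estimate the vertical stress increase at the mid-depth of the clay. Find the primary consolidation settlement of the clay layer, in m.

Mid-depth of clay below the ground surface: z = 2 + 7.5/2 = 5.75 m.
Total vertical stress at mid-clay: σ_v = 18×2 + 18.3×3.75 = 104.62 kPa.
Pore pressure: u = 9.81×(5.75 − 0.57) = 50.816 kPa.
Initial effective stress: σ'_0 = σ_v − u = 104.62 − 50.816 = 53.804 kPa.
Stress increase at mid-clay by the 2:1 spreading method:
Δσ = qBL/((B+z)(L+z)) = 248×5×5/((5+5.75)(5+5.75)) = 53.651 kPa
Final effective stress: σ'_f = 53.804 + 53.651 = 107.46 kPa.
σ'_f = 107.46 ≤ σ'_p = 170 kPa, so the clay remains overconsolidated and only the recompression index applies:
S_c = C_r·H/(1+e₀)·log₁₀(σ'_f/σ'_0) = 0.032×7.5/1.72×log₁₀(107.46/53.804)
    = 0.13954 × 0.30043 = 0.04192 m

S_c ≈ 0.0419 m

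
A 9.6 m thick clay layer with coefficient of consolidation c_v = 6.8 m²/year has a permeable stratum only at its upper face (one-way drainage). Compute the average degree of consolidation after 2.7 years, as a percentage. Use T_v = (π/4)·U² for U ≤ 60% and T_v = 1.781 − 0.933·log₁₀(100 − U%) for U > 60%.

U ≈ 50.4 %

Drainage path length: H_d = H = 9.6 m (single drainage).
T_v = c_v·t/H_d² = 6.8×2.7/9.6² = 0.19922.
T_v = 0.19922 corresponds to the U ≤ 60% branch:
U = √(4T_v/π) = 0.5036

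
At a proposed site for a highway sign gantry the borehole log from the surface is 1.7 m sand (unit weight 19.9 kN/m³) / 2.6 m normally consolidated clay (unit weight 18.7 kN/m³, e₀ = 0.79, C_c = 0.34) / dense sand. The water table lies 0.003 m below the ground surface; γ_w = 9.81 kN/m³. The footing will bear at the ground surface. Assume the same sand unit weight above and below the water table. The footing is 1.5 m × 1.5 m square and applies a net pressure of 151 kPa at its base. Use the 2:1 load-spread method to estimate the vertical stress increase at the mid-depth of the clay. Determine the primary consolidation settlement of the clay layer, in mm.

S_c ≈ 98.6 mm

Mid-depth of clay below the ground surface: z = 1.7 + 2.6/2 = 3 m.
Total vertical stress at mid-clay: σ_v = 19.9×1.7 + 18.7×1.3 = 58.14 kPa.
Pore pressure: u = 9.81×(3 − 0.003) = 29.401 kPa.
Initial effective stress: σ'_0 = σ_v − u = 58.14 − 29.401 = 28.739 kPa.
Stress increase at mid-clay by the 2:1 spreading method:
Δσ = qBL/((B+z)(L+z)) = 151×1.5×1.5/((1.5+3)(1.5+3)) = 16.778 kPa
Final effective stress: σ'_f = σ'_0 + Δσ = 28.739 + 16.778 = 45.517 kPa.
Normally consolidated clay, so the full stress increment lies on the virgin compression line:
S_c = C_c·H/(1+e₀)·log₁₀(σ'_f/σ'_0) = 0.34×2.6/(1+0.79)×log₁₀(45.517/28.739)
    = 0.49385 × 0.1997 = 0.09862 m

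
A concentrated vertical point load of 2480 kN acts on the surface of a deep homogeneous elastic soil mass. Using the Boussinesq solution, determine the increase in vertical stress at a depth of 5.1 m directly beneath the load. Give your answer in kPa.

Boussinesq vertical stress below a point load on an elastic half-space:
Δσ_z = 3P/(2πz²) · [1 + (r/z)²]^(−5/2)
r/z = 0/5.1 = 0; [1+(r/z)²]^(−5/2) = 1.
Δσ_z = 3×2480/(2π×5.1²) × 1 = 45.525 × 1 = 45.52 kPa

Δσ_z ≈ 45.5 kPa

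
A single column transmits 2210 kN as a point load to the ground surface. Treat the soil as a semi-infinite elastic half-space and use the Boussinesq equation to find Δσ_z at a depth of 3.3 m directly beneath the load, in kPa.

Δσ_z ≈ 96.9 kPa

Boussinesq vertical stress below a point load on an elastic half-space:
Δσ_z = 3P/(2πz²) · [1 + (r/z)²]^(−5/2)
r/z = 0/3.3 = 0; [1+(r/z)²]^(−5/2) = 1.
Δσ_z = 3×2210/(2π×3.3²) × 1 = 96.896 × 1 = 96.9 kPa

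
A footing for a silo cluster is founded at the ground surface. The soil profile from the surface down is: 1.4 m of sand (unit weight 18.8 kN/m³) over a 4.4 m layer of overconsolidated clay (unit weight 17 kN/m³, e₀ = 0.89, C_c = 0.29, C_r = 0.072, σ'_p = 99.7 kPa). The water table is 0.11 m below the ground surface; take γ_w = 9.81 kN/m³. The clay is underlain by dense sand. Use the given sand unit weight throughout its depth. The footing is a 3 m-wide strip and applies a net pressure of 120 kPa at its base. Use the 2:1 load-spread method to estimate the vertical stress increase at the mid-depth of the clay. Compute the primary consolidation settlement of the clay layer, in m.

Mid-depth of clay below the ground surface: z = 1.4 + 4.4/2 = 3.6 m.
Total vertical stress at mid-clay: σ_v = 18.8×1.4 + 17×2.2 = 63.72 kPa.
Pore pressure: u = 9.81×(3.6 − 0.11) = 34.237 kPa.
Initial effective stress: σ'_0 = σ_v − u = 63.72 − 34.237 = 29.483 kPa.
Stress increase at mid-clay by the 2:1 spreading method:
Δσ = qB/(B+z) = 120×3/(3+3.6) = 54.545 kPa
Final effective stress: σ'_f = 29.483 + 54.545 = 84.028 kPa.
σ'_f = 84.028 ≤ σ'_p = 99.7 kPa, so the clay remains overconsolidated and only the recompression index applies:
S_c = C_r·H/(1+e₀)·log₁₀(σ'_f/σ'_0) = 0.072×4.4/1.89×log₁₀(84.028/29.483)
    = 0.16762 × 0.45485 = 0.07624 m

S_c ≈ 0.0762 m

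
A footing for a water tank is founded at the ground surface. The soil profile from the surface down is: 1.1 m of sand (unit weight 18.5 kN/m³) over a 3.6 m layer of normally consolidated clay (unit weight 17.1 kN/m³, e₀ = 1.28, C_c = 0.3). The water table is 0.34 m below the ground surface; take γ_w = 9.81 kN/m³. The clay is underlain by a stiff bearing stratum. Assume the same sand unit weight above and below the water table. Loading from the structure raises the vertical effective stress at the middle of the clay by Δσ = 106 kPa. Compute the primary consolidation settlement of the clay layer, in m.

S_c ≈ 0.334 m

Mid-depth of clay below the ground surface: z = 1.1 + 3.6/2 = 2.9 m.
Total vertical stress at mid-clay: σ_v = 18.5×1.1 + 17.1×1.8 = 51.13 kPa.
Pore pressure: u = 9.81×(2.9 − 0.34) = 25.114 kPa.
Initial effective stress: σ'_0 = σ_v − u = 51.13 − 25.114 = 26.016 kPa.
Final effective stress: σ'_f = σ'_0 + Δσ = 26.016 + 106 = 132.02 kPa.
Normally consolidated clay, so the full stress increment lies on the virgin compression line:
S_c = C_c·H/(1+e₀)·log₁₀(σ'_f/σ'_0) = 0.3×3.6/(1+1.28)×log₁₀(132.02/26.016)
    = 0.47368 × 0.7054 = 0.3341 m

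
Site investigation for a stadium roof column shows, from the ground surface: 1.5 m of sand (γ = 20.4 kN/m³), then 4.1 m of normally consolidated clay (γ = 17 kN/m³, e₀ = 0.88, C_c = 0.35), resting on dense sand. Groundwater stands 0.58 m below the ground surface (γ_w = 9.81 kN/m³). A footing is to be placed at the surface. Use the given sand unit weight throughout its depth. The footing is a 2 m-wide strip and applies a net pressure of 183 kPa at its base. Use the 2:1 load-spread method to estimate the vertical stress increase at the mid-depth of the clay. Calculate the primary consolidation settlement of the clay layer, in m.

Mid-depth of clay below the ground surface: z = 1.5 + 4.1/2 = 3.55 m.
Total vertical stress at mid-clay: σ_v = 20.4×1.5 + 17×2.05 = 65.45 kPa.
Pore pressure: u = 9.81×(3.55 − 0.58) = 29.136 kPa.
Initial effective stress: σ'_0 = σ_v − u = 65.45 − 29.136 = 36.314 kPa.
Stress increase at mid-clay by the 2:1 spreading method:
Δσ = qB/(B+z) = 183×2/(2+3.55) = 65.946 kPa
Final effective stress: σ'_f = σ'_0 + Δσ = 36.314 + 65.946 = 102.26 kPa.
Normally consolidated clay, so the full stress increment lies on the virgin compression line:
S_c = C_c·H/(1+e₀)·log₁₀(σ'_f/σ'_0) = 0.35×4.1/(1+0.88)×log₁₀(102.26/36.314)
    = 0.7633 × 0.44963 = 0.3432 m

S_c ≈ 0.343 m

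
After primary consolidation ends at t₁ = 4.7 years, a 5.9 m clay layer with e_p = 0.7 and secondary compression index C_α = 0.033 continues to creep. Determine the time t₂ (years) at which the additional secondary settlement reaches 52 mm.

t₂ ≈ 13.4 years

S_s = C_α·H/(1+e_p)·log₁₀(t₂/t₁) ⇒ log₁₀(t₂/t₁) = S_s·(1+e_p)/(C_α·H).
log₁₀(t₂/t₁) = 0.052 × (1+0.7) / (0.033×5.9) = 0.454
t₂ = t₁ × 10^0.454 = 4.7 × 2.845 = 13.37 years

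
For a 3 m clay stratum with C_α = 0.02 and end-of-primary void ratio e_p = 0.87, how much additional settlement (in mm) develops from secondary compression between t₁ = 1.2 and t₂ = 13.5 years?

Secondary compression: S_s = C_α·H/(1+e_p)·log₁₀(t₂/t₁)
S_s = 0.02×3/(1+0.87)×log₁₀(13.5/1.2)
    = 0.03209 × 1.051 = 0.03373 m

S_s ≈ 33.7 mm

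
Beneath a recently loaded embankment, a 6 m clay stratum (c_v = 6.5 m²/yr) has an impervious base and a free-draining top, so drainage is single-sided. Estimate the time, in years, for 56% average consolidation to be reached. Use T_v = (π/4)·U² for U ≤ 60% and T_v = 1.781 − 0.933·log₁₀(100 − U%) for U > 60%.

Drainage path length: H_d = H = 6 m (single drainage).
U ≤ 60%: T_v = (π/4)·U² = (π/4)×0.56² = 0.2463.
t = T_v·H_d²/c_v = 0.2463×6²/6.5 = 1.364 years.

t ≈ 1.36 years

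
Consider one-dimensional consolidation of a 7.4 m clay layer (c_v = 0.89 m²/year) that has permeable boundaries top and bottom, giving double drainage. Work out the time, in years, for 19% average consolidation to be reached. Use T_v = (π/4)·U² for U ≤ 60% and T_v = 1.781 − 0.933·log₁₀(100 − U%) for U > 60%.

Drainage path length: H_d = H/2 = 3.7 m (double drainage).
U ≤ 60%: T_v = (π/4)·U² = (π/4)×0.19² = 0.028353.
t = T_v·H_d²/c_v = 0.028353×3.7²/0.89 = 0.4361 years.

t ≈ 0.436 years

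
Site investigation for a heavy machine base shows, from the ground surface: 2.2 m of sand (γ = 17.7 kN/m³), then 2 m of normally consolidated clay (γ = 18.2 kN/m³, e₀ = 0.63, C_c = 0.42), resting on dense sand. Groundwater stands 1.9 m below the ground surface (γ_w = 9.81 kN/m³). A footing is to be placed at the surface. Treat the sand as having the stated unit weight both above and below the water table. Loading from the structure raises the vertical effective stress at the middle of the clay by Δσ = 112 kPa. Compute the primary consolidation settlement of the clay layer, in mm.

S_c ≈ 282 mm

Mid-depth of clay below the ground surface: z = 2.2 + 2/2 = 3.2 m.
Total vertical stress at mid-clay: σ_v = 17.7×2.2 + 18.2×1 = 57.14 kPa.
Pore pressure: u = 9.81×(3.2 − 1.9) = 12.753 kPa.
Initial effective stress: σ'_0 = σ_v − u = 57.14 − 12.753 = 44.387 kPa.
Final effective stress: σ'_f = σ'_0 + Δσ = 44.387 + 112 = 156.39 kPa.
Normally consolidated clay, so the full stress increment lies on the virgin compression line:
S_c = C_c·H/(1+e₀)·log₁₀(σ'_f/σ'_0) = 0.42×2/(1+0.63)×log₁₀(156.39/44.387)
    = 0.51534 × 0.54695 = 0.2819 m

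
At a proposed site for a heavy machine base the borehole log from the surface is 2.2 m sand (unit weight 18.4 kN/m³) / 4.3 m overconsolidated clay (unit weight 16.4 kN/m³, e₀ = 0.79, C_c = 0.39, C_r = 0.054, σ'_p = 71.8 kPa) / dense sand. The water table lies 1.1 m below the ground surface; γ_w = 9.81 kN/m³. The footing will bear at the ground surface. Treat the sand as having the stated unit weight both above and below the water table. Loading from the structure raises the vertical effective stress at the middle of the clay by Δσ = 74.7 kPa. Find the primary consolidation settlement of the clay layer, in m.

Mid-depth of clay below the ground surface: z = 2.2 + 4.3/2 = 4.35 m.
Total vertical stress at mid-clay: σ_v = 18.4×2.2 + 16.4×2.15 = 75.74 kPa.
Pore pressure: u = 9.81×(4.35 − 1.1) = 31.883 kPa.
Initial effective stress: σ'_0 = σ_v − u = 75.74 − 31.883 = 43.857 kPa.
Final effective stress: σ'_f = 43.857 + 74.7 = 118.56 kPa.
σ'_f = 118.56 > σ'_p = 71.8 kPa, so the stress path crosses the preconsolidation pressure — recompression up to σ'_p, then virgin compression beyond:
S_c = H/(1+e₀)·[C_r·log₁₀(σ'_p/σ'_0) + C_c·log₁₀(σ'_f/σ'_p)]
    = 4.3/1.79 × [0.054×log₁₀(71.8/43.857) + 0.39×log₁₀(118.56/71.8)]
    = 2.4022 × [0.011561 + 0.084947] = 0.2318 m

S_c ≈ 0.232 m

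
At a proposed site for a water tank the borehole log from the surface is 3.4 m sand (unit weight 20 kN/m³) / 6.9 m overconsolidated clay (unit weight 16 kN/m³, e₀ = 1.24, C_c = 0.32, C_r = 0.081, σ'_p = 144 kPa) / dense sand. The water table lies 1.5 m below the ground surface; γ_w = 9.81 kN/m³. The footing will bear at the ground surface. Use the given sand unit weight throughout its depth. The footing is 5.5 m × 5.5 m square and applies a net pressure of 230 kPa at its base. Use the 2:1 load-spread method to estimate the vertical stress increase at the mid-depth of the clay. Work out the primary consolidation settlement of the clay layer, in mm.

S_c ≈ 53.9 mm

Mid-depth of clay below the ground surface: z = 3.4 + 6.9/2 = 6.85 m.
Total vertical stress at mid-clay: σ_v = 20×3.4 + 16×3.45 = 123.2 kPa.
Pore pressure: u = 9.81×(6.85 − 1.5) = 52.483 kPa.
Initial effective stress: σ'_0 = σ_v − u = 123.2 − 52.483 = 70.717 kPa.
Stress increase at mid-clay by the 2:1 spreading method:
Δσ = qBL/((B+z)(L+z)) = 230×5.5×5.5/((5.5+6.85)(5.5+6.85)) = 45.616 kPa
Final effective stress: σ'_f = 70.717 + 45.616 = 116.33 kPa.
σ'_f = 116.33 ≤ σ'_p = 144 kPa, so the clay remains overconsolidated and only the recompression index applies:
S_c = C_r·H/(1+e₀)·log₁₀(σ'_f/σ'_0) = 0.081×6.9/2.24×log₁₀(116.33/70.717)
    = 0.24951 × 0.21617 = 0.05394 m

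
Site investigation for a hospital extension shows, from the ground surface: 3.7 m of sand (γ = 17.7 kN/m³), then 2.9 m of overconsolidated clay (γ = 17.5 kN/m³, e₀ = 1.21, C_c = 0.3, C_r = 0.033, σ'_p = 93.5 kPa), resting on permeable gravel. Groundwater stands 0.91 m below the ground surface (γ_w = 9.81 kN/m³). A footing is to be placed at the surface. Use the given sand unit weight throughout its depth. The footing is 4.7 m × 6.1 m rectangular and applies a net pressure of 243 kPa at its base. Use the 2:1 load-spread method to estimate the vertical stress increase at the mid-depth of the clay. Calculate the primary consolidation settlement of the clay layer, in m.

S_c ≈ 0.0431 m

Mid-depth of clay below the ground surface: z = 3.7 + 2.9/2 = 5.15 m.
Total vertical stress at mid-clay: σ_v = 17.7×3.7 + 17.5×1.45 = 90.865 kPa.
Pore pressure: u = 9.81×(5.15 − 0.91) = 41.594 kPa.
Initial effective stress: σ'_0 = σ_v − u = 90.865 − 41.594 = 49.271 kPa.
Stress increase at mid-clay by the 2:1 spreading method:
Δσ = qBL/((B+z)(L+z)) = 243×4.7×6.1/((4.7+5.15)(6.1+5.15)) = 62.87 kPa
Final effective stress: σ'_f = 49.271 + 62.87 = 112.14 kPa.
σ'_f = 112.14 > σ'_p = 93.5 kPa, so the stress path crosses the preconsolidation pressure — recompression up to σ'_p, then virgin compression beyond:
S_c = H/(1+e₀)·[C_r·log₁₀(σ'_p/σ'_0) + C_c·log₁₀(σ'_f/σ'_p)]
    = 2.9/2.21 × [0.033×log₁₀(93.5/49.271) + 0.3×log₁₀(112.14/93.5)]
    = 1.3122 × [0.0091813 + 0.023685] = 0.04313 m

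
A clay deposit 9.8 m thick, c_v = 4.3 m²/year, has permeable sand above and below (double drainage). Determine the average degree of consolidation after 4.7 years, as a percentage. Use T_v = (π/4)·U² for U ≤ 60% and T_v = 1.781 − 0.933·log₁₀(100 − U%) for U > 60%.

Drainage path length: H_d = H/2 = 4.9 m (double drainage).
T_v = c_v·t/H_d² = 4.3×4.7/4.9² = 0.84173.
T_v = 0.84173 corresponds to the U > 60% branch:
U = 1 − 10^((1.781 − T_v)/0.933)/100 = 0.8984

U ≈ 89.8 %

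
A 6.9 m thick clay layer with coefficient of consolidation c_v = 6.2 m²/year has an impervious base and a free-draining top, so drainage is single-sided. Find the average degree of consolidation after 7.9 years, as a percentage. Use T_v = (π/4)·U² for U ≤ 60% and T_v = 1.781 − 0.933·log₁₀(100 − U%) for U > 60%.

Drainage path length: H_d = H = 6.9 m (single drainage).
T_v = c_v·t/H_d² = 6.2×7.9/6.9² = 1.0288.
T_v = 1.0288 corresponds to the U > 60% branch:
U = 1 − 10^((1.781 − T_v)/0.933)/100 = 0.936

U ≈ 93.6 %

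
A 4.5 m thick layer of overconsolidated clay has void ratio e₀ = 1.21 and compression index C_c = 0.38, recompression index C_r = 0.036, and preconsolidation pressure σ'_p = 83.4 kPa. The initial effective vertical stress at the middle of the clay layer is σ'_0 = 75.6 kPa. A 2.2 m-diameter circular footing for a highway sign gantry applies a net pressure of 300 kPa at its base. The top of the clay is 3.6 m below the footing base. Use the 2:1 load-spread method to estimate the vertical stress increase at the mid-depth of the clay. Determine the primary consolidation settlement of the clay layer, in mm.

Mid-depth of clay below the footing base: z = 3.6 + 4.5/2 = 5.85 m.
Stress increase at mid-clay by the 2:1 spreading method:
Δσ ≈ qD²/(D+z)² = 300×2.2²/(2.2+5.85)² = 22.407 kPa
Final effective stress: σ'_f = 75.6 + 22.407 = 98.007 kPa.
σ'_f = 98.007 > σ'_p = 83.4 kPa, so the stress path crosses the preconsolidation pressure — recompression up to σ'_p, then virgin compression beyond:
S_c = H/(1+e₀)·[C_r·log₁₀(σ'_p/σ'_0) + C_c·log₁₀(σ'_f/σ'_p)]
    = 4.5/2.21 × [0.036×log₁₀(83.4/75.6) + 0.38×log₁₀(98.007/83.4)]
    = 2.0362 × [0.0015352 + 0.026635] = 0.05736 m

S_c ≈ 57.4 mm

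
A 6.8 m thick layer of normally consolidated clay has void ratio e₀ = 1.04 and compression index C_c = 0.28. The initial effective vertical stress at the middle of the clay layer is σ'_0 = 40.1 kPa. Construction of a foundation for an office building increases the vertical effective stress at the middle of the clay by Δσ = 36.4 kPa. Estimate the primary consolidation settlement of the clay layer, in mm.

Final effective stress: σ'_f = σ'_0 + Δσ = 40.1 + 36.4 = 76.5 kPa.
Normally consolidated clay, so the full stress increment lies on the virgin compression line:
S_c = C_c·H/(1+e₀)·log₁₀(σ'_f/σ'_0) = 0.28×6.8/(1+1.04)×log₁₀(76.5/40.1)
    = 0.93333 × 0.28052 = 0.2618 m

S_c ≈ 262 mm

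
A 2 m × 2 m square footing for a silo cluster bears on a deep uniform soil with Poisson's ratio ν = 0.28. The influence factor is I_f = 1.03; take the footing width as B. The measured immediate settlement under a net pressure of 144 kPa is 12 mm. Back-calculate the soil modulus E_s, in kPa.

E_s ≈ 22800 kPa

S_e = q·B·(1−ν²)/E_s · I_f  ⇒  E_s = q·B·(1−ν²)·I_f / S_e.
E_s = 144 × 2 × 0.9216 × 1.03 / 0.012 = 22780 kPa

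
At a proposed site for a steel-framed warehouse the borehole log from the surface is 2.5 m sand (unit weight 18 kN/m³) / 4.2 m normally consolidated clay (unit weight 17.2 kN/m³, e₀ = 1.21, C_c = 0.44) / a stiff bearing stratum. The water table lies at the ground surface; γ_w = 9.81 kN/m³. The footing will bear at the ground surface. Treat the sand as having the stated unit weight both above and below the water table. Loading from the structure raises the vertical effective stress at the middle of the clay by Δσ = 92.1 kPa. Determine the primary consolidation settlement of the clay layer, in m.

Mid-depth of clay below the ground surface: z = 2.5 + 4.2/2 = 4.6 m.
Total vertical stress at mid-clay: σ_v = 18×2.5 + 17.2×2.1 = 81.12 kPa.
Pore pressure: u = 9.81×(4.6 − 0) = 45.126 kPa.
Initial effective stress: σ'_0 = σ_v − u = 81.12 − 45.126 = 35.994 kPa.
Final effective stress: σ'_f = σ'_0 + Δσ = 35.994 + 92.1 = 128.09 kPa.
Normally consolidated clay, so the full stress increment lies on the virgin compression line:
S_c = C_c·H/(1+e₀)·log₁₀(σ'_f/σ'_0) = 0.44×4.2/(1+1.21)×log₁₀(128.09/35.994)
    = 0.8362 × 0.55129 = 0.461 m

S_c ≈ 0.461 m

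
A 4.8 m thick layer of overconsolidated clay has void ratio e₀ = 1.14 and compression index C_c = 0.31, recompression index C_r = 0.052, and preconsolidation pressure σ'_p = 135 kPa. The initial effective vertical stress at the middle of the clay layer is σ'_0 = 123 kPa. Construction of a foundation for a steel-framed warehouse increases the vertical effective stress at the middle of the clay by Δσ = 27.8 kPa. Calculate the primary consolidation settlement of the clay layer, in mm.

S_c ≈ 38.1 mm

Final effective stress: σ'_f = 123 + 27.8 = 150.8 kPa.
σ'_f = 150.8 > σ'_p = 135 kPa, so the stress path crosses the preconsolidation pressure — recompression up to σ'_p, then virgin compression beyond:
S_c = H/(1+e₀)·[C_r·log₁₀(σ'_p/σ'_0) + C_c·log₁₀(σ'_f/σ'_p)]
    = 4.8/2.14 × [0.052×log₁₀(135/123) + 0.31×log₁₀(150.8/135)]
    = 2.243 × [0.0021023 + 0.014901] = 0.03814 m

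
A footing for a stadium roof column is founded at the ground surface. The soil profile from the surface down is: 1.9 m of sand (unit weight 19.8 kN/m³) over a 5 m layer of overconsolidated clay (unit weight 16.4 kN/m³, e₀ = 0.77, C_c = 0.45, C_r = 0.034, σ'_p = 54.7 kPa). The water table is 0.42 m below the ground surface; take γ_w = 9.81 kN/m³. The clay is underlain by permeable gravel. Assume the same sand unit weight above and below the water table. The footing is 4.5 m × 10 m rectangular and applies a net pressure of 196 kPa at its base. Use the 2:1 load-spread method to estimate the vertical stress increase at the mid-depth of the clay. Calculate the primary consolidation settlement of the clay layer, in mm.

Mid-depth of clay below the ground surface: z = 1.9 + 5/2 = 4.4 m.
Total vertical stress at mid-clay: σ_v = 19.8×1.9 + 16.4×2.5 = 78.62 kPa.
Pore pressure: u = 9.81×(4.4 − 0.42) = 39.044 kPa.
Initial effective stress: σ'_0 = σ_v − u = 78.62 − 39.044 = 39.576 kPa.
Stress increase at mid-clay by the 2:1 spreading method:
Δσ = qBL/((B+z)(L+z)) = 196×4.5×10/((4.5+4.4)(10+4.4)) = 68.82 kPa
Final effective stress: σ'_f = 39.576 + 68.82 = 108.4 kPa.
σ'_f = 108.4 > σ'_p = 54.7 kPa, so the stress path crosses the preconsolidation pressure — recompression up to σ'_p, then virgin compression beyond:
S_c = H/(1+e₀)·[C_r·log₁₀(σ'_p/σ'_0) + C_c·log₁₀(σ'_f/σ'_p)]
    = 5/1.77 × [0.034×log₁₀(54.7/39.576) + 0.45×log₁₀(108.4/54.7)]
    = 2.8249 × [0.0047789 + 0.13367] = 0.3911 m

S_c ≈ 391 mm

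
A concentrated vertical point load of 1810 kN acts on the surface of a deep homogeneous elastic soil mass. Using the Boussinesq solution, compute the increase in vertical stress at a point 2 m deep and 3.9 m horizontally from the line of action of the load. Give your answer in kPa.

Δσ_z ≈ 4.27 kPa

Boussinesq vertical stress below a point load on an elastic half-space:
Δσ_z = 3P/(2πz²) · [1 + (r/z)²]^(−5/2)
r/z = 3.9/2 = 1.95; [1+(r/z)²]^(−5/2) = 0.019785.
Δσ_z = 3×1810/(2π×2²) × 0.019785 = 216.05 × 0.019785 = 4.275 kPa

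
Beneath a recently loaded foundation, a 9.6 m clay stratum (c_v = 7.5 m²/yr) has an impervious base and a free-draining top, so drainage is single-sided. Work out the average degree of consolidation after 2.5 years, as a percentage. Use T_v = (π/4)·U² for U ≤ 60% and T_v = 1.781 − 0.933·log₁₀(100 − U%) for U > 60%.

Drainage path length: H_d = H = 9.6 m (single drainage).
T_v = c_v·t/H_d² = 7.5×2.5/9.6² = 0.20345.
T_v = 0.20345 corresponds to the U ≤ 60% branch:
U = √(4T_v/π) = 0.509

U ≈ 50.9 %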